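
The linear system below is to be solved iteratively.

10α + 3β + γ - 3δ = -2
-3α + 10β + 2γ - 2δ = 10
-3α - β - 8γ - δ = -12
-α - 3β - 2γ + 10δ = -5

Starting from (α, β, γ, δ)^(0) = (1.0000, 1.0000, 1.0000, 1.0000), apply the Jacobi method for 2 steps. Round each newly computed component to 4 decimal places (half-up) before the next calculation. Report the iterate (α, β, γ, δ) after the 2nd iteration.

Iteration 1:
  α = (-2 - (3)·1.0000 - (1)·1.0000 - (-3)·1.0000) / (10) = -0.3000
  β = (10 - (-3)·1.0000 - (2)·1.0000 - (-2)·1.0000) / (10) = 1.3000
  γ = (-12 - (-3)·1.0000 - (-1)·1.0000 - (-1)·1.0000) / (-8) = 0.8750
  δ = (-5 - (-1)·1.0000 - (-3)·1.0000 - (-2)·1.0000) / (10) = 0.1000
Iteration 2:
  α = (-2 - (3)·1.3000 - (1)·0.8750 - (-3)·0.1000) / (10) = -0.6475
  β = (10 - (-3)·-0.3000 - (2)·0.8750 - (-2)·0.1000) / (10) = 0.7550
  γ = (-12 - (-3)·-0.3000 - (-1)·1.3000 - (-1)·0.1000) / (-8) = 1.4375
  δ = (-5 - (-1)·-0.3000 - (-3)·1.3000 - (-2)·0.8750) / (10) = 0.0350

(-0.6475, 0.7550, 1.4375, 0.0350)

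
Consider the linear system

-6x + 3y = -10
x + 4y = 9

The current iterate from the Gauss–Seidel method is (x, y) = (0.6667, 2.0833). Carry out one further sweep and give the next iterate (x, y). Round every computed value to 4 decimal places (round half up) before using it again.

(2.7083, 1.5729)

One sweep:
  x = (-10 - (3)·2.0833) / (-6) = 2.7083
  y = (9 - (1)·2.7083) / (4) = 1.5729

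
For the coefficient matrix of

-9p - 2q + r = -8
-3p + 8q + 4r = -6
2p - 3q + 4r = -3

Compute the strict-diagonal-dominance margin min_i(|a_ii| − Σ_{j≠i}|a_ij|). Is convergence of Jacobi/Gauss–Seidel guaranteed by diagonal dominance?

row 1: |-9| − (2+1) = 6
row 2: |8| − (3+4) = 1
row 3: |4| − (2+3) = -1
minimum over rows = -1 → not strictly diagonally dominant

-1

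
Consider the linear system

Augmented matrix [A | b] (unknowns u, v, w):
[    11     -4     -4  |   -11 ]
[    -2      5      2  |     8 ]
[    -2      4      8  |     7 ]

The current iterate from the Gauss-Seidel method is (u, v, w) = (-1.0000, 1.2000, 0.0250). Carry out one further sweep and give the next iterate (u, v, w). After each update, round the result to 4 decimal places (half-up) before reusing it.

(-0.5545, 1.3682, 0.0523)

One sweep:
  u = (-11 - (-4)·1.2000 - (-4)·0.0250) / (11) = -0.5545
  v = (8 - (-2)·-0.5545 - (2)·0.0250) / (5) = 1.3682
  w = (7 - (-2)·-0.5545 - (4)·1.3682) / (8) = 0.0523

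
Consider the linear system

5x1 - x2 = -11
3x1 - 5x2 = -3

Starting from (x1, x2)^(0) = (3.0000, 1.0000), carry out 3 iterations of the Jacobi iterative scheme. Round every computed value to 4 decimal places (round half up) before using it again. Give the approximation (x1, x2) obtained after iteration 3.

Iteration 1:
  x1 = (-11 - (-1)·1.0000) / (5) = -2.0000
  x2 = (-3 - (3)·3.0000) / (-5) = 2.4000
Iteration 2:
  x1 = (-11 - (-1)·2.4000) / (5) = -1.7200
  x2 = (-3 - (3)·-2.0000) / (-5) = -0.6000
Iteration 3:
  x1 = (-11 - (-1)·-0.6000) / (5) = -2.3200
  x2 = (-3 - (3)·-1.7200) / (-5) = -0.4320

(-2.3200, -0.4320)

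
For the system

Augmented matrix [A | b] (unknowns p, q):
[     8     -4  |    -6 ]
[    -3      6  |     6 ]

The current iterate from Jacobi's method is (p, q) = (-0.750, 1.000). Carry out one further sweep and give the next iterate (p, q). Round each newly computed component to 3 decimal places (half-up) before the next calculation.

One sweep:
  p = (-6 - (-4)·1.000) / (8) = -0.250
  q = (6 - (-3)·-0.750) / (6) = 0.625

(-0.250, 0.625)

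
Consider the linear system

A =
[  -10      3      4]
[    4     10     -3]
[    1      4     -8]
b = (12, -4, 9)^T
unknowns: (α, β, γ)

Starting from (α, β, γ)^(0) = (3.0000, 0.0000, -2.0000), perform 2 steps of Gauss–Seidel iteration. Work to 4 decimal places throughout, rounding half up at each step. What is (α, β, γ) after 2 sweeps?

Iteration 1:
  α = (12 - (3)·0.0000 - (4)·-2.0000) / (-10) = -2.0000
  β = (-4 - (4)·-2.0000 - (-3)·-2.0000) / (10) = -0.2000
  γ = (9 - (1)·-2.0000 - (4)·-0.2000) / (-8) = -1.4750
Iteration 2:
  α = (12 - (3)·-0.2000 - (4)·-1.4750) / (-10) = -1.8500
  β = (-4 - (4)·-1.8500 - (-3)·-1.4750) / (10) = -0.1025
  γ = (9 - (1)·-1.8500 - (4)·-0.1025) / (-8) = -1.4075

(-1.8500, -0.1025, -1.4075)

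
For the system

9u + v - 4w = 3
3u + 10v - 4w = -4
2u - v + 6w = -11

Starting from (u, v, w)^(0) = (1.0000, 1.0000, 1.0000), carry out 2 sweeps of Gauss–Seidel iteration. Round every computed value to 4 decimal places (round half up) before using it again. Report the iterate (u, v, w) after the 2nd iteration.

(-0.5728, -1.0637, -1.8197)

Iteration 1:
  u = (3 - (1)·1.0000 - (-4)·1.0000) / (9) = 0.6667
  v = (-4 - (3)·0.6667 - (-4)·1.0000) / (10) = -0.2000
  w = (-11 - (2)·0.6667 - (-1)·-0.2000) / (6) = -2.0889
Iteration 2:
  u = (3 - (1)·-0.2000 - (-4)·-2.0889) / (9) = -0.5728
  v = (-4 - (3)·-0.5728 - (-4)·-2.0889) / (10) = -1.0637
  w = (-11 - (2)·-0.5728 - (-1)·-1.0637) / (6) = -1.8197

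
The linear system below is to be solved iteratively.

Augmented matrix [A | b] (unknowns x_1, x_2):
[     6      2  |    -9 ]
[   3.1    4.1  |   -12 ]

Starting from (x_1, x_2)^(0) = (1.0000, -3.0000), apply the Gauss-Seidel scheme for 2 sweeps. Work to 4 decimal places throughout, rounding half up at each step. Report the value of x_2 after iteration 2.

Iteration 1:
  x_1 = (-9 - (2)·-3.0000) / (6) = -0.5000
  x_2 = (-12 - (3.1)·-0.5000) / (4.1) = -2.5488
Iteration 2:
  x_1 = (-9 - (2)·-2.5488) / (6) = -0.6504
  x_2 = (-12 - (3.1)·-0.6504) / (4.1) = -2.4351

-2.4351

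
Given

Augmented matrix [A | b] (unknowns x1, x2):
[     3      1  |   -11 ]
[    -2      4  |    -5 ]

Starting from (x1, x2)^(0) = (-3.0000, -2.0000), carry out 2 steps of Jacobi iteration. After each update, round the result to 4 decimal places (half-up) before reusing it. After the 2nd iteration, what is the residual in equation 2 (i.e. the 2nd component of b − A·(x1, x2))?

Iteration 1:
  x1 = (-11 - (1)·-2.0000) / (3) = -3.0000
  x2 = (-5 - (-2)·-3.0000) / (4) = -2.7500
Iteration 2:
  x1 = (-11 - (1)·-2.7500) / (3) = -2.7500
  x2 = (-5 - (-2)·-3.0000) / (4) = -2.7500
Residual b − A·x = (0.0000, 0.5000)

0.5000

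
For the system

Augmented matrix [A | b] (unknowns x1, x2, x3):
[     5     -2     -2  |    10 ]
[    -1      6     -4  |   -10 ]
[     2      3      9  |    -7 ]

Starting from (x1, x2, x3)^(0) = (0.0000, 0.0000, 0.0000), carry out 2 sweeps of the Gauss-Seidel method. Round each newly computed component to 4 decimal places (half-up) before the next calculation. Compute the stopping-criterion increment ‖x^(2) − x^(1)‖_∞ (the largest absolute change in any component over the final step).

Iteration 1:
  x1 = (10 - (-2)·0.0000 - (-2)·0.0000) / (5) = 2.0000
  x2 = (-10 - (-1)·2.0000 - (-4)·0.0000) / (6) = -1.3333
  x3 = (-7 - (2)·2.0000 - (3)·-1.3333) / (9) = -0.7778
Iteration 2:
  x1 = (10 - (-2)·-1.3333 - (-2)·-0.7778) / (5) = 1.1556
  x2 = (-10 - (-1)·1.1556 - (-4)·-0.7778) / (6) = -1.9926
  x3 = (-7 - (2)·1.1556 - (3)·-1.9926) / (9) = -0.3704
Change: (-0.8444, -0.6593, 0.4074) → max |·| = 0.8444

0.8444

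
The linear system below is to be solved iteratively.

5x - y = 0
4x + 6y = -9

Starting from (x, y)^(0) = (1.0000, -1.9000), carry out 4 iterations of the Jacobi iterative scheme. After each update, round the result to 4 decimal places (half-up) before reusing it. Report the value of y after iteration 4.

-1.3338

Iteration 1:
  x = (0 - (-1)·-1.9000) / (5) = -0.3800
  y = (-9 - (4)·1.0000) / (6) = -2.1667
Iteration 2:
  x = (0 - (-1)·-2.1667) / (5) = -0.4333
  y = (-9 - (4)·-0.3800) / (6) = -1.2467
Iteration 3:
  x = (0 - (-1)·-1.2467) / (5) = -0.2493
  y = (-9 - (4)·-0.4333) / (6) = -1.2111
Iteration 4:
  x = (0 - (-1)·-1.2111) / (5) = -0.2422
  y = (-9 - (4)·-0.2493) / (6) = -1.3338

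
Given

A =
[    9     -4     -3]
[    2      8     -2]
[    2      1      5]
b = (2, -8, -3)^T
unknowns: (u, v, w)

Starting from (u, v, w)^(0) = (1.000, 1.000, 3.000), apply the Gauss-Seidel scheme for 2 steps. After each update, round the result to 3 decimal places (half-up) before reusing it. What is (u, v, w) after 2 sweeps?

Iteration 1:
  u = (2 - (-4)·1.000 - (-3)·3.000) / (9) = 1.667
  v = (-8 - (2)·1.667 - (-2)·3.000) / (8) = -0.667
  w = (-3 - (2)·1.667 - (1)·-0.667) / (5) = -1.133
Iteration 2:
  u = (2 - (-4)·-0.667 - (-3)·-1.133) / (9) = -0.452
  v = (-8 - (2)·-0.452 - (-2)·-1.133) / (8) = -1.170
  w = (-3 - (2)·-0.452 - (1)·-1.170) / (5) = -0.185

(-0.452, -1.170, -0.185)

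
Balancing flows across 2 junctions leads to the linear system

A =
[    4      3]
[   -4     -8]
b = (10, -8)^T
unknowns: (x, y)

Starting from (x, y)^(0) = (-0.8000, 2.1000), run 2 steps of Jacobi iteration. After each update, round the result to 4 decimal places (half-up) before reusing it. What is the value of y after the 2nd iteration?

0.5375

Iteration 1:
  x = (10 - (3)·2.1000) / (4) = 0.9250
  y = (-8 - (-4)·-0.8000) / (-8) = 1.4000
Iteration 2:
  x = (10 - (3)·1.4000) / (4) = 1.4500
  y = (-8 - (-4)·0.9250) / (-8) = 0.5375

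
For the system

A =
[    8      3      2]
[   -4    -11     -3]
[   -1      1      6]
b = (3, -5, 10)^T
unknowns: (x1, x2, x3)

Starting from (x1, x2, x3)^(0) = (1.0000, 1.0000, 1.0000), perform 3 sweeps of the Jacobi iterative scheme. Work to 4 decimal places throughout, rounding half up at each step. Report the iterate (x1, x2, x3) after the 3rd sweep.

Iteration 1:
  x1 = (3 - (3)·1.0000 - (2)·1.0000) / (8) = -0.2500
  x2 = (-5 - (-4)·1.0000 - (-3)·1.0000) / (-11) = -0.1818
  x3 = (10 - (-1)·1.0000 - (1)·1.0000) / (6) = 1.6667
Iteration 2:
  x1 = (3 - (3)·-0.1818 - (2)·1.6667) / (8) = 0.0265
  x2 = (-5 - (-4)·-0.2500 - (-3)·1.6667) / (-11) = 0.0909
  x3 = (10 - (-1)·-0.2500 - (1)·-0.1818) / (6) = 1.6553
Iteration 3:
  x1 = (3 - (3)·0.0909 - (2)·1.6553) / (8) = -0.0729
  x2 = (-5 - (-4)·0.0265 - (-3)·1.6553) / (-11) = -0.0065
  x3 = (10 - (-1)·0.0265 - (1)·0.0909) / (6) = 1.6559

(-0.0729, -0.0065, 1.6559)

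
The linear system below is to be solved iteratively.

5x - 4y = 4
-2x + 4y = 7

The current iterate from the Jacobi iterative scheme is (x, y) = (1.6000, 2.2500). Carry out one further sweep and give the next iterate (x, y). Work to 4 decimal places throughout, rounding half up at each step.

One sweep:
  x = (4 - (-4)·2.2500) / (5) = 2.6000
  y = (7 - (-2)·1.6000) / (4) = 2.5500

(2.6000, 2.5500)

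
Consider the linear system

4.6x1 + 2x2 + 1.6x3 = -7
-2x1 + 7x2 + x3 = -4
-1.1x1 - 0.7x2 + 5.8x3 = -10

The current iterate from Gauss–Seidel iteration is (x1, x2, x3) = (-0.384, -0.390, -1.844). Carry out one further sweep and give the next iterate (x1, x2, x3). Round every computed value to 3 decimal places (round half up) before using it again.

(-0.711, -0.511, -1.921)

One sweep:
  x1 = (-7 - (2)·-0.390 - (1.6)·-1.844) / (4.6) = -0.711
  x2 = (-4 - (-2)·-0.711 - (1)·-1.844) / (7) = -0.511
  x3 = (-10 - (-1.1)·-0.711 - (-0.7)·-0.511) / (5.8) = -1.921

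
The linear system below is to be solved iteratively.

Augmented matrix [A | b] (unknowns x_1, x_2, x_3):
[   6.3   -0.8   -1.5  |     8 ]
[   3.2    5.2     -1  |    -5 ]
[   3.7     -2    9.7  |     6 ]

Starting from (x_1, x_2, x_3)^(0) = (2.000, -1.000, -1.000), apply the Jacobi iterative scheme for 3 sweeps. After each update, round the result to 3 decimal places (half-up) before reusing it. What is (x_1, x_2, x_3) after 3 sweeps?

Iteration 1:
  x_1 = (8 - (-0.8)·-1.000 - (-1.5)·-1.000) / (6.3) = 0.905
  x_2 = (-5 - (3.2)·2.000 - (-1)·-1.000) / (5.2) = -2.385
  x_3 = (6 - (3.7)·2.000 - (-2)·-1.000) / (9.7) = -0.351
Iteration 2:
  x_1 = (8 - (-0.8)·-2.385 - (-1.5)·-0.351) / (6.3) = 0.883
  x_2 = (-5 - (3.2)·0.905 - (-1)·-0.351) / (5.2) = -1.586
  x_3 = (6 - (3.7)·0.905 - (-2)·-2.385) / (9.7) = -0.218
Iteration 3:
  x_1 = (8 - (-0.8)·-1.586 - (-1.5)·-0.218) / (6.3) = 1.017
  x_2 = (-5 - (3.2)·0.883 - (-1)·-0.218) / (5.2) = -1.547
  x_3 = (6 - (3.7)·0.883 - (-2)·-1.586) / (9.7) = -0.045

(1.017, -1.547, -0.045)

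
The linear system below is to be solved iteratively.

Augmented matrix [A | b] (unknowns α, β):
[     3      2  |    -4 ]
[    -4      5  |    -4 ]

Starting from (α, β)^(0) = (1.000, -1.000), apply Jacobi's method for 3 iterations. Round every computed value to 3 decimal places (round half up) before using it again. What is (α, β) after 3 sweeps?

(-0.444, -1.866)

Iteration 1:
  α = (-4 - (2)·-1.000) / (3) = -0.667
  β = (-4 - (-4)·1.000) / (5) = 0.000
Iteration 2:
  α = (-4 - (2)·0.000) / (3) = -1.333
  β = (-4 - (-4)·-0.667) / (5) = -1.334
Iteration 3:
  α = (-4 - (2)·-1.334) / (3) = -0.444
  β = (-4 - (-4)·-1.333) / (5) = -1.866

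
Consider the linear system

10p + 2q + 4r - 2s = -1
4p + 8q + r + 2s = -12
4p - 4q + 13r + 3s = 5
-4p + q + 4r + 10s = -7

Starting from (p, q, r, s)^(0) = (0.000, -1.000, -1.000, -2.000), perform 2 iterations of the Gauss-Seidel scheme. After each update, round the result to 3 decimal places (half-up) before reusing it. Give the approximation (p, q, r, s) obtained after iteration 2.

(-0.283, -1.230, 0.273, -0.799)

Iteration 1:
  p = (-1 - (2)·-1.000 - (4)·-1.000 - (-2)·-2.000) / (10) = 0.100
  q = (-12 - (4)·0.100 - (1)·-1.000 - (2)·-2.000) / (8) = -0.925
  r = (5 - (4)·0.100 - (-4)·-0.925 - (3)·-2.000) / (13) = 0.531
  s = (-7 - (-4)·0.100 - (1)·-0.925 - (4)·0.531) / (10) = -0.780
Iteration 2:
  p = (-1 - (2)·-0.925 - (4)·0.531 - (-2)·-0.780) / (10) = -0.283
  q = (-12 - (4)·-0.283 - (1)·0.531 - (2)·-0.780) / (8) = -1.230
  r = (5 - (4)·-0.283 - (-4)·-1.230 - (3)·-0.780) / (13) = 0.273
  s = (-7 - (-4)·-0.283 - (1)·-1.230 - (4)·0.273) / (10) = -0.799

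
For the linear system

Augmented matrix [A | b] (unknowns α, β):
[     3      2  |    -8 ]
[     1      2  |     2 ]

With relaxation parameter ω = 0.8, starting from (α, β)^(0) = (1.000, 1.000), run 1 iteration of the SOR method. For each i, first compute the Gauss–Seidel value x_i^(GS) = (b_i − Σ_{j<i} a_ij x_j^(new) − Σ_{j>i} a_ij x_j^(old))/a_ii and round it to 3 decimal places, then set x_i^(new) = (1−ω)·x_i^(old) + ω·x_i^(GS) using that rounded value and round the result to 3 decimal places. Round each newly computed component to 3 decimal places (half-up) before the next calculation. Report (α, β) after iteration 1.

(-2.466, 1.986)

Iteration 1:
  α: GS value = (-8 - (2)·1.000) / (3) = -3.333;  α ← (1−ω)·1.000 + ω·-3.333 = -2.466
  β: GS value = (2 - (1)·-2.466) / (2) = 2.233;  β ← (1−ω)·1.000 + ω·2.233 = 1.986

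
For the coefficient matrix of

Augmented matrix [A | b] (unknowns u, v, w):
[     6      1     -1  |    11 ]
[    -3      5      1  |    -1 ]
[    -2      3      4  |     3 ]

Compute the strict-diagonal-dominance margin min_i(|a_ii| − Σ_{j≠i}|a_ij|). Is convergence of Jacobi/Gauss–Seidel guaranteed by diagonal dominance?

-1

row 1: |6| − (1+1) = 4
row 2: |5| − (3+1) = 1
row 3: |4| − (2+3) = -1
minimum over rows = -1 → not strictly diagonally dominant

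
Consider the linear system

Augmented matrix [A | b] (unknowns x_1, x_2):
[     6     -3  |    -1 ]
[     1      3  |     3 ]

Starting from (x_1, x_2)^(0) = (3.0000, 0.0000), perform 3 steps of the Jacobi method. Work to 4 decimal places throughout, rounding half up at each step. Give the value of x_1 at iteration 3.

0.3611

Iteration 1:
  x_1 = (-1 - (-3)·0.0000) / (6) = -0.1667
  x_2 = (3 - (1)·3.0000) / (3) = 0.0000
Iteration 2:
  x_1 = (-1 - (-3)·0.0000) / (6) = -0.1667
  x_2 = (3 - (1)·-0.1667) / (3) = 1.0556
Iteration 3:
  x_1 = (-1 - (-3)·1.0556) / (6) = 0.3611
  x_2 = (3 - (1)·-0.1667) / (3) = 1.0556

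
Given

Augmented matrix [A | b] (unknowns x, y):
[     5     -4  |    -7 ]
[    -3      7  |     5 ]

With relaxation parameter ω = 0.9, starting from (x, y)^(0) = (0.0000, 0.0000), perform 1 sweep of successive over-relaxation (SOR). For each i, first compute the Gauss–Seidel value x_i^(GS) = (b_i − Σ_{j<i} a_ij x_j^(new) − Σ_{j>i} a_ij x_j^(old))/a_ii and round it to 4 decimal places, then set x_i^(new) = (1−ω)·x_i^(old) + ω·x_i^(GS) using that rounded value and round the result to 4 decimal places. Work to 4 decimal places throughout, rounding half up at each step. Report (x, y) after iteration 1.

(-1.2600, 0.1569)

Iteration 1:
  x: GS value = (-7 - (-4)·0.0000) / (5) = -1.4000;  x ← (1−ω)·0.0000 + ω·-1.4000 = -1.2600
  y: GS value = (5 - (-3)·-1.2600) / (7) = 0.1743;  y ← (1−ω)·0.0000 + ω·0.1743 = 0.1569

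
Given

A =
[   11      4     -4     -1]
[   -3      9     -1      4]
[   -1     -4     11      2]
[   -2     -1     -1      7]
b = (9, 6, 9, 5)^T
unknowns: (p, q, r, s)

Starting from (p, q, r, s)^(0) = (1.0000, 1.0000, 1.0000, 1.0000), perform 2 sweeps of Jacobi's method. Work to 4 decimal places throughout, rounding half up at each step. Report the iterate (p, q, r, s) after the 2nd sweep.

(1.0893, 0.5195, 0.9095, 1.2251)

Iteration 1:
  p = (9 - (4)·1.0000 - (-4)·1.0000 - (-1)·1.0000) / (11) = 0.9091
  q = (6 - (-3)·1.0000 - (-1)·1.0000 - (4)·1.0000) / (9) = 0.6667
  r = (9 - (-1)·1.0000 - (-4)·1.0000 - (2)·1.0000) / (11) = 1.0909
  s = (5 - (-2)·1.0000 - (-1)·1.0000 - (-1)·1.0000) / (7) = 1.2857
Iteration 2:
  p = (9 - (4)·0.6667 - (-4)·1.0909 - (-1)·1.2857) / (11) = 1.0893
  q = (6 - (-3)·0.9091 - (-1)·1.0909 - (4)·1.2857) / (9) = 0.5195
  r = (9 - (-1)·0.9091 - (-4)·0.6667 - (2)·1.2857) / (11) = 0.9095
  s = (5 - (-2)·0.9091 - (-1)·0.6667 - (-1)·1.0909) / (7) = 1.2251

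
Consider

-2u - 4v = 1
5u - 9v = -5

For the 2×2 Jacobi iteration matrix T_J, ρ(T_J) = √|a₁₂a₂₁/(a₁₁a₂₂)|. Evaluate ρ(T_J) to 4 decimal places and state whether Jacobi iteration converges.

a₁₂a₂₁/(a₁₁a₂₂) = (-4)·(5) / ((-2)·(-9)) = -1.111111
ρ = √|-1.111111| = √1.111111 = 1.0541
ρ > 1, so Jacobi diverges

1.0541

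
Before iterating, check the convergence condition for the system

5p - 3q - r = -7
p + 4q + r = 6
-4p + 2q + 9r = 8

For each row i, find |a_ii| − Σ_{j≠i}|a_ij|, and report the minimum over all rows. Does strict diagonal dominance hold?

1

row 1: |5| − (3+1) = 1
row 2: |4| − (1+1) = 2
row 3: |9| − (4+2) = 3
minimum over rows = 1 → strictly diagonally dominant (convergence guaranteed)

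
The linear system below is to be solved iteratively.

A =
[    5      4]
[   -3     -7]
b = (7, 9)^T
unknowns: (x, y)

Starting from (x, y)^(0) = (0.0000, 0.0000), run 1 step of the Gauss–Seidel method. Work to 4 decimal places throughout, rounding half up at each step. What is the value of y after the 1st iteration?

Iteration 1:
  x = (7 - (4)·0.0000) / (5) = 1.4000
  y = (9 - (-3)·1.4000) / (-7) = -1.8857

-1.8857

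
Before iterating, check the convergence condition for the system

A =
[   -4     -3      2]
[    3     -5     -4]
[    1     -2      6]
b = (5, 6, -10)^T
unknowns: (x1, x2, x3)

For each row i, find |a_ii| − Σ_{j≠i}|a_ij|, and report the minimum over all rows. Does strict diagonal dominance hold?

-2

row 1: |-4| − (3+2) = -1
row 2: |-5| − (3+4) = -2
row 3: |6| − (1+2) = 3
minimum over rows = -2 → not strictly diagonally dominant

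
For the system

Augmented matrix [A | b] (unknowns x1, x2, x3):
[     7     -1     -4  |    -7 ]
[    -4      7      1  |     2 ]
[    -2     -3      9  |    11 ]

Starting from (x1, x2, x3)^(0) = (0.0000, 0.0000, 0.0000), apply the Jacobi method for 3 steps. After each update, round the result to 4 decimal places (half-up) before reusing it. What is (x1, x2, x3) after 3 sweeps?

Iteration 1:
  x1 = (-7 - (-1)·0.0000 - (-4)·0.0000) / (7) = -1.0000
  x2 = (2 - (-4)·0.0000 - (1)·0.0000) / (7) = 0.2857
  x3 = (11 - (-2)·0.0000 - (-3)·0.0000) / (9) = 1.2222
Iteration 2:
  x1 = (-7 - (-1)·0.2857 - (-4)·1.2222) / (7) = -0.2608
  x2 = (2 - (-4)·-1.0000 - (1)·1.2222) / (7) = -0.4603
  x3 = (11 - (-2)·-1.0000 - (-3)·0.2857) / (9) = 1.0952
Iteration 3:
  x1 = (-7 - (-1)·-0.4603 - (-4)·1.0952) / (7) = -0.4399
  x2 = (2 - (-4)·-0.2608 - (1)·1.0952) / (7) = -0.0198
  x3 = (11 - (-2)·-0.2608 - (-3)·-0.4603) / (9) = 1.0108

(-0.4399, -0.0198, 1.0108)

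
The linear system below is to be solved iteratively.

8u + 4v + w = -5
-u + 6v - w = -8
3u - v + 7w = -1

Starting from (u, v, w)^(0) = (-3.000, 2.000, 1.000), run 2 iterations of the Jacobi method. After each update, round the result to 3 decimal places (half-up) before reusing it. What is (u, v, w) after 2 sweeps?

Iteration 1:
  u = (-5 - (4)·2.000 - (1)·1.000) / (8) = -1.750
  v = (-8 - (-1)·-3.000 - (-1)·1.000) / (6) = -1.667
  w = (-1 - (3)·-3.000 - (-1)·2.000) / (7) = 1.429
Iteration 2:
  u = (-5 - (4)·-1.667 - (1)·1.429) / (8) = 0.030
  v = (-8 - (-1)·-1.750 - (-1)·1.429) / (6) = -1.387
  w = (-1 - (3)·-1.750 - (-1)·-1.667) / (7) = 0.369

(0.030, -1.387, 0.369)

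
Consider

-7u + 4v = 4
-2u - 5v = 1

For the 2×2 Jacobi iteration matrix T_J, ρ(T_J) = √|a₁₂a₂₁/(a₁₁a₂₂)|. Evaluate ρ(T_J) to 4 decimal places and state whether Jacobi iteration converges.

a₁₂a₂₁/(a₁₁a₂₂) = (4)·(-2) / ((-7)·(-5)) = -0.228571
ρ = √|-0.228571| = √0.228571 = 0.4781
ρ < 1, so Jacobi converges

0.4781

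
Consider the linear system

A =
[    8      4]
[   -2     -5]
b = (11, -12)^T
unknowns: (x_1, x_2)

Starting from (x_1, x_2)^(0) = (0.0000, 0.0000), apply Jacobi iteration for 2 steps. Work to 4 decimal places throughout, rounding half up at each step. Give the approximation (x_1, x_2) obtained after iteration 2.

(0.1750, 1.8500)

Iteration 1:
  x_1 = (11 - (4)·0.0000) / (8) = 1.3750
  x_2 = (-12 - (-2)·0.0000) / (-5) = 2.4000
Iteration 2:
  x_1 = (11 - (4)·2.4000) / (8) = 0.1750
  x_2 = (-12 - (-2)·1.3750) / (-5) = 1.8500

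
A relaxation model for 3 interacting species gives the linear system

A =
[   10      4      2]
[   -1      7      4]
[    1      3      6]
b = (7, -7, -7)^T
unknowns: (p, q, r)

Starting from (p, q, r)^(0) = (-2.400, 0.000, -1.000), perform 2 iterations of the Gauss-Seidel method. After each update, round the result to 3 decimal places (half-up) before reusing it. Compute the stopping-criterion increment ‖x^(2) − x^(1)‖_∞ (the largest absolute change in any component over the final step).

Iteration 1:
  p = (7 - (4)·0.000 - (2)·-1.000) / (10) = 0.900
  q = (-7 - (-1)·0.900 - (4)·-1.000) / (7) = -0.300
  r = (-7 - (1)·0.900 - (3)·-0.300) / (6) = -1.167
Iteration 2:
  p = (7 - (4)·-0.300 - (2)·-1.167) / (10) = 1.053
  q = (-7 - (-1)·1.053 - (4)·-1.167) / (7) = -0.183
  r = (-7 - (1)·1.053 - (3)·-0.183) / (6) = -1.251
Change: (0.153, 0.117, -0.084) → max |·| = 0.153

0.153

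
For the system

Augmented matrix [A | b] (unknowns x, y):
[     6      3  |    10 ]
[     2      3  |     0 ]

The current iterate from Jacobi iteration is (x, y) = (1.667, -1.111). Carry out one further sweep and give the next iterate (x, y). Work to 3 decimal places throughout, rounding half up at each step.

(2.222, -1.111)

One sweep:
  x = (10 - (3)·-1.111) / (6) = 2.222
  y = (0 - (2)·1.667) / (3) = -1.111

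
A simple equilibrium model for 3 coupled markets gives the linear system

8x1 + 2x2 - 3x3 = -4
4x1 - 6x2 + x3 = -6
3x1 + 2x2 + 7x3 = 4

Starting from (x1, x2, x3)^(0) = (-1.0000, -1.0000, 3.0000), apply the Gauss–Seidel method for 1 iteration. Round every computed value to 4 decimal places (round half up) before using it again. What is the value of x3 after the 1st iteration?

-0.3988

Iteration 1:
  x1 = (-4 - (2)·-1.0000 - (-3)·3.0000) / (8) = 0.8750
  x2 = (-6 - (4)·0.8750 - (1)·3.0000) / (-6) = 2.0833
  x3 = (4 - (3)·0.8750 - (2)·2.0833) / (7) = -0.3988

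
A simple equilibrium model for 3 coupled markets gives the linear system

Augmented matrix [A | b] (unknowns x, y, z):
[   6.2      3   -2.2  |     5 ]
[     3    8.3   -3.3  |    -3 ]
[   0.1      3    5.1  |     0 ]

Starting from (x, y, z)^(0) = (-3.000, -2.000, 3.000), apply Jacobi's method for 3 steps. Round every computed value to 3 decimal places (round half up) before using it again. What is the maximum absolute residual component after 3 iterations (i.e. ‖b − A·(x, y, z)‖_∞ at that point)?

4.116

Iteration 1:
  x = (5 - (3)·-2.000 - (-2.2)·3.000) / (6.2) = 2.839
  y = (-3 - (3)·-3.000 - (-3.3)·3.000) / (8.3) = 1.916
  z = (0 - (0.1)·-3.000 - (3)·-2.000) / (5.1) = 1.235
Iteration 2:
  x = (5 - (3)·1.916 - (-2.2)·1.235) / (6.2) = 0.318
  y = (-3 - (3)·2.839 - (-3.3)·1.235) / (8.3) = -0.897
  z = (0 - (0.1)·2.839 - (3)·1.916) / (5.1) = -1.183
Iteration 3:
  x = (5 - (3)·-0.897 - (-2.2)·-1.183) / (6.2) = 0.821
  y = (-3 - (3)·0.318 - (-3.3)·-1.183) / (8.3) = -0.947
  z = (0 - (0.1)·0.318 - (3)·-0.897) / (5.1) = 0.521
Residual b − A·x = (3.897, 4.116, 0.102); ∞-norm = 4.116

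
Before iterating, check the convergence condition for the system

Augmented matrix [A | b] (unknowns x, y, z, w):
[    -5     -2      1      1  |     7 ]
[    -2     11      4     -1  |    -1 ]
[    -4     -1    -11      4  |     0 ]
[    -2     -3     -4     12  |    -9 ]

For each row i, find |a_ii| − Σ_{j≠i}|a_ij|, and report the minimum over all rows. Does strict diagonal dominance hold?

1

row 1: |-5| − (2+1+1) = 1
row 2: |11| − (2+4+1) = 4
row 3: |-11| − (4+1+4) = 2
row 4: |12| − (2+3+4) = 3
minimum over rows = 1 → strictly diagonally dominant (convergence guaranteed)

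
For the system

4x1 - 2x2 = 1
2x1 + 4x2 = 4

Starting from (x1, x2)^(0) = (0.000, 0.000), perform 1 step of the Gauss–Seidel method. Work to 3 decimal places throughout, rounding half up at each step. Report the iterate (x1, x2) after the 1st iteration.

(0.250, 0.875)

Iteration 1:
  x1 = (1 - (-2)·0.000) / (4) = 0.250
  x2 = (4 - (2)·0.250) / (4) = 0.875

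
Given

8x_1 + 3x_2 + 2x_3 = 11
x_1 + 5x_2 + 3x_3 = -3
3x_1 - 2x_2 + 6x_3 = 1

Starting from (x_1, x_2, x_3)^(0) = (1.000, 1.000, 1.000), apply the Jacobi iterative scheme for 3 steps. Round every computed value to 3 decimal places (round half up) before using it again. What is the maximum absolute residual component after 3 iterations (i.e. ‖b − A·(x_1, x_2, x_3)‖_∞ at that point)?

1.149

Iteration 1:
  x_1 = (11 - (3)·1.000 - (2)·1.000) / (8) = 0.750
  x_2 = (-3 - (1)·1.000 - (3)·1.000) / (5) = -1.400
  x_3 = (1 - (3)·1.000 - (-2)·1.000) / (6) = 0.000
Iteration 2:
  x_1 = (11 - (3)·-1.400 - (2)·0.000) / (8) = 1.900
  x_2 = (-3 - (1)·0.750 - (3)·0.000) / (5) = -0.750
  x_3 = (1 - (3)·0.750 - (-2)·-1.400) / (6) = -0.675
Iteration 3:
  x_1 = (11 - (3)·-0.750 - (2)·-0.675) / (8) = 1.825
  x_2 = (-3 - (1)·1.900 - (3)·-0.675) / (5) = -0.575
  x_3 = (1 - (3)·1.900 - (-2)·-0.750) / (6) = -1.033
Residual b − A·x = (0.191, 1.149, 0.573); ∞-norm = 1.149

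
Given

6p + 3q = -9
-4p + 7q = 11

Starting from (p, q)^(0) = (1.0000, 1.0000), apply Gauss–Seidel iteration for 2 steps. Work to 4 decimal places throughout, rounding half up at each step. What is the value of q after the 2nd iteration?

0.5918

Iteration 1:
  p = (-9 - (3)·1.0000) / (6) = -2.0000
  q = (11 - (-4)·-2.0000) / (7) = 0.4286
Iteration 2:
  p = (-9 - (3)·0.4286) / (6) = -1.7143
  q = (11 - (-4)·-1.7143) / (7) = 0.5918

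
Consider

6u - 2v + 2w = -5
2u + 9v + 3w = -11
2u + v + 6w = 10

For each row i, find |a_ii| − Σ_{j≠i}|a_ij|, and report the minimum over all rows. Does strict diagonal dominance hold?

2

row 1: |6| − (2+2) = 2
row 2: |9| − (2+3) = 4
row 3: |6| − (2+1) = 3
minimum over rows = 2 → strictly diagonally dominant (convergence guaranteed)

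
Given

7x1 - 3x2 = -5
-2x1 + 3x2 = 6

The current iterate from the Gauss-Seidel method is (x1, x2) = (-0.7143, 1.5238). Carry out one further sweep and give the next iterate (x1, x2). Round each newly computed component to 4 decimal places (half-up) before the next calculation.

One sweep:
  x1 = (-5 - (-3)·1.5238) / (7) = -0.0612
  x2 = (6 - (-2)·-0.0612) / (3) = 1.9592

(-0.0612, 1.9592)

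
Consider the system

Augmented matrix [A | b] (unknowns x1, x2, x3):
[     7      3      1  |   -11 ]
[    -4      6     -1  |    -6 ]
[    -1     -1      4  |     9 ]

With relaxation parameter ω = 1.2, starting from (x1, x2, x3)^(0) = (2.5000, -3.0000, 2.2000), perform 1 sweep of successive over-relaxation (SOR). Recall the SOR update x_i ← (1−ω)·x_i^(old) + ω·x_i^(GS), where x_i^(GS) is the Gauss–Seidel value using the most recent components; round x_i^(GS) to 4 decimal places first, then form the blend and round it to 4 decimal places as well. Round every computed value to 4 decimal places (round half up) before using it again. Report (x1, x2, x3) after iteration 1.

Iteration 1:
  x1: GS value = (-11 - (3)·-3.0000 - (1)·2.2000) / (7) = -0.6000;  x1 ← (1−ω)·2.5000 + ω·-0.6000 = -1.2200
  x2: GS value = (-6 - (-4)·-1.2200 - (-1)·2.2000) / (6) = -1.4467;  x2 ← (1−ω)·-3.0000 + ω·-1.4467 = -1.1360
  x3: GS value = (9 - (-1)·-1.2200 - (-1)·-1.1360) / (4) = 1.6610;  x3 ← (1−ω)·2.2000 + ω·1.6610 = 1.5532

(-1.2200, -1.1360, 1.5532)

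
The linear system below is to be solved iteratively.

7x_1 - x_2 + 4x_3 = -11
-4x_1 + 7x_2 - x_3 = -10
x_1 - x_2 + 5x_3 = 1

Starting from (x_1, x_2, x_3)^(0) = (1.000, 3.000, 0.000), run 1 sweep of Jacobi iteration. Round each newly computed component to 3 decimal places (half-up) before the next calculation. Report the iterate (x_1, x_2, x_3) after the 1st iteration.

Iteration 1:
  x_1 = (-11 - (-1)·3.000 - (4)·0.000) / (7) = -1.143
  x_2 = (-10 - (-4)·1.000 - (-1)·0.000) / (7) = -0.857
  x_3 = (1 - (1)·1.000 - (-1)·3.000) / (5) = 0.600

(-1.143, -0.857, 0.600)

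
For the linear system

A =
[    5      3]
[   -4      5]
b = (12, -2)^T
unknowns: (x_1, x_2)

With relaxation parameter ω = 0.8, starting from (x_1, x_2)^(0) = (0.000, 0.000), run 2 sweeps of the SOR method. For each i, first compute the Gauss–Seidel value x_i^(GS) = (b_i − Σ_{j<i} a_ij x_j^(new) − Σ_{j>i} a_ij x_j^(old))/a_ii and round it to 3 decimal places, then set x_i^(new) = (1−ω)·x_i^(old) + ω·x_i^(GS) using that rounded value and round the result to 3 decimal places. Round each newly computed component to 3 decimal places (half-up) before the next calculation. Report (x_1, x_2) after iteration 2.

(1.868, 1.057)

Iteration 1:
  x_1: GS value = (12 - (3)·0.000) / (5) = 2.400;  x_1 ← (1−ω)·0.000 + ω·2.400 = 1.920
  x_2: GS value = (-2 - (-4)·1.920) / (5) = 1.136;  x_2 ← (1−ω)·0.000 + ω·1.136 = 0.909
Iteration 2:
  x_1: GS value = (12 - (3)·0.909) / (5) = 1.855;  x_1 ← (1−ω)·1.920 + ω·1.855 = 1.868
  x_2: GS value = (-2 - (-4)·1.868) / (5) = 1.094;  x_2 ← (1−ω)·0.909 + ω·1.094 = 1.057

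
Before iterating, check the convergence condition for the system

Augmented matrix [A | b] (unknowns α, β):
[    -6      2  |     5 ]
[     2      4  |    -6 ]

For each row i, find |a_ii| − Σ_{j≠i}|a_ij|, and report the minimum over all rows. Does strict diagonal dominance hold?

2

row 1: |-6| − (2) = 4
row 2: |4| − (2) = 2
minimum over rows = 2 → strictly diagonally dominant (convergence guaranteed)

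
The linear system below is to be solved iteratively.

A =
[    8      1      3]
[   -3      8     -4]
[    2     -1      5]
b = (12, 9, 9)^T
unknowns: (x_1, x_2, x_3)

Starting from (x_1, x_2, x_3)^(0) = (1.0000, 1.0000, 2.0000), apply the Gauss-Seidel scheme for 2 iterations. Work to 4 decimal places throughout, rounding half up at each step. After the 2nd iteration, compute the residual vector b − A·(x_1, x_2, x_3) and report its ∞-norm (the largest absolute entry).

Iteration 1:
  x_1 = (12 - (1)·1.0000 - (3)·2.0000) / (8) = 0.6250
  x_2 = (9 - (-3)·0.6250 - (-4)·2.0000) / (8) = 2.3594
  x_3 = (9 - (2)·0.6250 - (-1)·2.3594) / (5) = 2.0219
Iteration 2:
  x_1 = (12 - (1)·2.3594 - (3)·2.0219) / (8) = 0.4469
  x_2 = (9 - (-3)·0.4469 - (-4)·2.0219) / (8) = 2.3035
  x_3 = (9 - (2)·0.4469 - (-1)·2.3035) / (5) = 2.0819
Residual b − A·x = (-0.1244, 0.2403, 0.0002); ∞-norm = 0.2403

0.2403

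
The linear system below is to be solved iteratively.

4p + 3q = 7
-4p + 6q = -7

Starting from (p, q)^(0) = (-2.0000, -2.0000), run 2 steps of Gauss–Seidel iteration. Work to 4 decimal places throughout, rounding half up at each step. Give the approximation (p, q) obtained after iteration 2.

Iteration 1:
  p = (7 - (3)·-2.0000) / (4) = 3.2500
  q = (-7 - (-4)·3.2500) / (6) = 1.0000
Iteration 2:
  p = (7 - (3)·1.0000) / (4) = 1.0000
  q = (-7 - (-4)·1.0000) / (6) = -0.5000

(1.0000, -0.5000)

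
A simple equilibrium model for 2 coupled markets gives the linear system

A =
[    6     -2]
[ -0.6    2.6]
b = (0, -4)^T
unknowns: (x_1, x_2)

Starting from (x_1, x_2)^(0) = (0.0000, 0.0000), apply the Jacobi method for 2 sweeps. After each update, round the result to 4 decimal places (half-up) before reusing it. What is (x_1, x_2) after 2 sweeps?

Iteration 1:
  x_1 = (0 - (-2)·0.0000) / (6) = 0.0000
  x_2 = (-4 - (-0.6)·0.0000) / (2.6) = -1.5385
Iteration 2:
  x_1 = (0 - (-2)·-1.5385) / (6) = -0.5128
  x_2 = (-4 - (-0.6)·0.0000) / (2.6) = -1.5385

(-0.5128, -1.5385)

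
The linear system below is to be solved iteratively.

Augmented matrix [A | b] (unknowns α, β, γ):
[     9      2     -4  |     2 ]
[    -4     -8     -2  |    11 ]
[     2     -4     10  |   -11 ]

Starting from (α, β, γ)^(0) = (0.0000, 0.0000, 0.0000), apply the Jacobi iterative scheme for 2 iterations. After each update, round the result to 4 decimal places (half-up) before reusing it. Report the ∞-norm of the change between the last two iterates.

Iteration 1:
  α = (2 - (2)·0.0000 - (-4)·0.0000) / (9) = 0.2222
  β = (11 - (-4)·0.0000 - (-2)·0.0000) / (-8) = -1.3750
  γ = (-11 - (2)·0.0000 - (-4)·0.0000) / (10) = -1.1000
Iteration 2:
  α = (2 - (2)·-1.3750 - (-4)·-1.1000) / (9) = 0.0389
  β = (11 - (-4)·0.2222 - (-2)·-1.1000) / (-8) = -1.2111
  γ = (-11 - (2)·0.2222 - (-4)·-1.3750) / (10) = -1.6944
Change: (-0.1833, 0.1639, -0.5944) → max |·| = 0.5944

0.5944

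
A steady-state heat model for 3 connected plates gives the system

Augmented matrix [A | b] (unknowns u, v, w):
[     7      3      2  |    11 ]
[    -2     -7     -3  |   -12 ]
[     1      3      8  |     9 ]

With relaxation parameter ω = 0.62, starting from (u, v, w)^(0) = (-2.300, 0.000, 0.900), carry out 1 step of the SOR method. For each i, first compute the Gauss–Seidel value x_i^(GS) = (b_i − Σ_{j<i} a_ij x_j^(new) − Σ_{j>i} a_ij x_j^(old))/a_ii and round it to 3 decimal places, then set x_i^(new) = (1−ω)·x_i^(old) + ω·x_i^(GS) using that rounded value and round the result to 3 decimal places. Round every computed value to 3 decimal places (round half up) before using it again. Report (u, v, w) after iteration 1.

Iteration 1:
  u: GS value = (11 - (3)·0.000 - (2)·0.900) / (7) = 1.314;  u ← (1−ω)·-2.300 + ω·1.314 = -0.059
  v: GS value = (-12 - (-2)·-0.059 - (-3)·0.900) / (-7) = 1.345;  v ← (1−ω)·0.000 + ω·1.345 = 0.834
  w: GS value = (9 - (1)·-0.059 - (3)·0.834) / (8) = 0.820;  w ← (1−ω)·0.900 + ω·0.820 = 0.850

(-0.059, 0.834, 0.850)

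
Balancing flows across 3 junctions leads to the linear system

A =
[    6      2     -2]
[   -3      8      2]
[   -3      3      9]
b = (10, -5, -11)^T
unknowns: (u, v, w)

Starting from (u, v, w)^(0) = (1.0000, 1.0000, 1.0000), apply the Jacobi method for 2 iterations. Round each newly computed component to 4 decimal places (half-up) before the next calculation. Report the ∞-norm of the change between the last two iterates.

Iteration 1:
  u = (10 - (2)·1.0000 - (-2)·1.0000) / (6) = 1.6667
  v = (-5 - (-3)·1.0000 - (2)·1.0000) / (8) = -0.5000
  w = (-11 - (-3)·1.0000 - (3)·1.0000) / (9) = -1.2222
Iteration 2:
  u = (10 - (2)·-0.5000 - (-2)·-1.2222) / (6) = 1.4259
  v = (-5 - (-3)·1.6667 - (2)·-1.2222) / (8) = 0.3056
  w = (-11 - (-3)·1.6667 - (3)·-0.5000) / (9) = -0.5000
Change: (-0.2408, 0.8056, 0.7222) → max |·| = 0.8056

0.8056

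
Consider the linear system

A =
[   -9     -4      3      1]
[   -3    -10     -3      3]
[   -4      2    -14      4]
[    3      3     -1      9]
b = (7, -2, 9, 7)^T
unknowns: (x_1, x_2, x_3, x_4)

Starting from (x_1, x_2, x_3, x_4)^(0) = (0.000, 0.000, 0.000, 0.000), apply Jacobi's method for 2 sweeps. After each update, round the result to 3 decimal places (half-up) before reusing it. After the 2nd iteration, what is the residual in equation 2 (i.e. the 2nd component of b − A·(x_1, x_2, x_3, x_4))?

Iteration 1:
  x_1 = (7 - (-4)·0.000 - (3)·0.000 - (1)·0.000) / (-9) = -0.778
  x_2 = (-2 - (-3)·0.000 - (-3)·0.000 - (3)·0.000) / (-10) = 0.200
  x_3 = (9 - (-4)·0.000 - (2)·0.000 - (4)·0.000) / (-14) = -0.643
  x_4 = (7 - (3)·0.000 - (3)·0.000 - (-1)·0.000) / (9) = 0.778
Iteration 2:
  x_1 = (7 - (-4)·0.200 - (3)·-0.643 - (1)·0.778) / (-9) = -0.995
  x_2 = (-2 - (-3)·-0.778 - (-3)·-0.643 - (3)·0.778) / (-10) = 0.860
  x_3 = (9 - (-4)·-0.778 - (2)·0.200 - (4)·0.778) / (-14) = -0.170
  x_4 = (7 - (3)·-0.778 - (3)·0.200 - (-1)·-0.643) / (9) = 0.899
Residual b − A·x = (1.096, 0.408, -2.676, -0.856)

0.408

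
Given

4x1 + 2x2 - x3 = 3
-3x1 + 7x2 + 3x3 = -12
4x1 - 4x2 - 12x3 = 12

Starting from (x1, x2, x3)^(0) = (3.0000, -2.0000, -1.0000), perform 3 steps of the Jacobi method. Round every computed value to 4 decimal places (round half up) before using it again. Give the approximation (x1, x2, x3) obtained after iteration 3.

Iteration 1:
  x1 = (3 - (2)·-2.0000 - (-1)·-1.0000) / (4) = 1.5000
  x2 = (-12 - (-3)·3.0000 - (3)·-1.0000) / (7) = 0.0000
  x3 = (12 - (4)·3.0000 - (-4)·-2.0000) / (-12) = 0.6667
Iteration 2:
  x1 = (3 - (2)·0.0000 - (-1)·0.6667) / (4) = 0.9167
  x2 = (-12 - (-3)·1.5000 - (3)·0.6667) / (7) = -1.3572
  x3 = (12 - (4)·1.5000 - (-4)·0.0000) / (-12) = -0.5000
Iteration 3:
  x1 = (3 - (2)·-1.3572 - (-1)·-0.5000) / (4) = 1.3036
  x2 = (-12 - (-3)·0.9167 - (3)·-0.5000) / (7) = -1.1071
  x3 = (12 - (4)·0.9167 - (-4)·-1.3572) / (-12) = -0.2420

(1.3036, -1.1071, -0.2420)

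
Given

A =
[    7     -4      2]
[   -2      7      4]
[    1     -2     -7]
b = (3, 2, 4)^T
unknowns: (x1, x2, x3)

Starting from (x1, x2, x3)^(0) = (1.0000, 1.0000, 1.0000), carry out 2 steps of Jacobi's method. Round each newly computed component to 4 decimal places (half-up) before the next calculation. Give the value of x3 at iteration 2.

-0.4694

Iteration 1:
  x1 = (3 - (-4)·1.0000 - (2)·1.0000) / (7) = 0.7143
  x2 = (2 - (-2)·1.0000 - (4)·1.0000) / (7) = 0.0000
  x3 = (4 - (1)·1.0000 - (-2)·1.0000) / (-7) = -0.7143
Iteration 2:
  x1 = (3 - (-4)·0.0000 - (2)·-0.7143) / (7) = 0.6327
  x2 = (2 - (-2)·0.7143 - (4)·-0.7143) / (7) = 0.8980
  x3 = (4 - (1)·0.7143 - (-2)·0.0000) / (-7) = -0.4694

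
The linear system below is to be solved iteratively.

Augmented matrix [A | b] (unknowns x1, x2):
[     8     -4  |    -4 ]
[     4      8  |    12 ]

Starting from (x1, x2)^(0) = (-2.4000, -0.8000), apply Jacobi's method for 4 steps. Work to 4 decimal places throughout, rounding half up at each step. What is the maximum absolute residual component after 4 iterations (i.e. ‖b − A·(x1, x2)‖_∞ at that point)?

Iteration 1:
  x1 = (-4 - (-4)·-0.8000) / (8) = -0.9000
  x2 = (12 - (4)·-2.4000) / (8) = 2.7000
Iteration 2:
  x1 = (-4 - (-4)·2.7000) / (8) = 0.8500
  x2 = (12 - (4)·-0.9000) / (8) = 1.9500
Iteration 3:
  x1 = (-4 - (-4)·1.9500) / (8) = 0.4750
  x2 = (12 - (4)·0.8500) / (8) = 1.0750
Iteration 4:
  x1 = (-4 - (-4)·1.0750) / (8) = 0.0375
  x2 = (12 - (4)·0.4750) / (8) = 1.2625
Residual b − A·x = (0.7500, 1.7500); ∞-norm = 1.7500

1.7500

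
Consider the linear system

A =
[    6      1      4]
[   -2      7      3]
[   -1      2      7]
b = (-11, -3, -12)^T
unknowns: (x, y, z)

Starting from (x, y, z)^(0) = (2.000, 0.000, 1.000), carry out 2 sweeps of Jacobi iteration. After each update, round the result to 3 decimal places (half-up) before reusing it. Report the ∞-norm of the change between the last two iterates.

Iteration 1:
  x = (-11 - (1)·0.000 - (4)·1.000) / (6) = -2.500
  y = (-3 - (-2)·2.000 - (3)·1.000) / (7) = -0.286
  z = (-12 - (-1)·2.000 - (2)·0.000) / (7) = -1.429
Iteration 2:
  x = (-11 - (1)·-0.286 - (4)·-1.429) / (6) = -0.833
  y = (-3 - (-2)·-2.500 - (3)·-1.429) / (7) = -0.530
  z = (-12 - (-1)·-2.500 - (2)·-0.286) / (7) = -1.990
Change: (1.667, -0.244, -0.561) → max |·| = 1.667

1.667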